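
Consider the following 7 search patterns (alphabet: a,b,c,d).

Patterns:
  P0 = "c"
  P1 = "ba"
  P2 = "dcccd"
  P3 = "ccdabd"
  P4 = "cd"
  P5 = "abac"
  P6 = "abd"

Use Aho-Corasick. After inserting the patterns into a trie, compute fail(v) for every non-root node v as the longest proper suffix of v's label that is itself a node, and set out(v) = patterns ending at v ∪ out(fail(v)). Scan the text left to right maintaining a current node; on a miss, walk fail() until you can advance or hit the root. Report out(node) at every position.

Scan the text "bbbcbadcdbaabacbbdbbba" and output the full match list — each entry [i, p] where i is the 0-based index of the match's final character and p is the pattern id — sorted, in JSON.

Construct AC machine:
Trie nodes:
  n0 'ε': a→15 b→2 c→1 d→4
  n1 'c': c→9 d→14  [P0 ends]
  n2 'b': a→3
  n3 'ba': ·  [P1 ends]
  n4 'd': c→5
  n5 'dc': c→6
  n6 'dcc': c→7
  n7 'dccc': d→8
  n8 'dcccd': ·  [P2 ends]
  n9 'cc': d→10
  n10 'ccd': a→11
  n11 'ccda': b→12
  n12 'ccdab': d→13
  n13 'ccdabd': ·  [P3 ends]
  n14 'cd': ·  [P4 ends]
  n15 'a': b→16
  n16 'ab': a→17 d→19
  n17 'aba': c→18
  n18 'abac': ·  [P5 ends]
  n19 'abd': ·  [P6 ends]

Failure links (BFS by depth):
  n1('c'): parent n0 fail=0; on 'c' 0 → fail=0;  out {0}∪∅={0}
  n2('b'): parent n0 fail=0; on 'b' 0 → fail=0;  out ∅∪∅=∅
  n4('d'): parent n0 fail=0; on 'd' 0 → fail=0;  out ∅∪∅=∅
  n15('a'): parent n0 fail=0; on 'a' 0 → fail=0;  out ∅∪∅=∅
  n3('ba'): parent n2 fail=0; on 'a' 0 → fail=15;  out {1}∪∅={1}
  n5('dc'): parent n4 fail=0; on 'c' 0 → fail=1;  out ∅∪{0}={0}
  n9('cc'): parent n1 fail=0; on 'c' 0 → fail=1;  out ∅∪{0}={0}
  n14('cd'): parent n1 fail=0; on 'd' 0 → fail=4;  out {4}∪∅={4}
  n16('ab'): parent n15 fail=0; on 'b' 0 → fail=2;  out ∅∪∅=∅
  n6('dcc'): parent n5 fail=1; on 'c' 1 → fail=9;  out ∅∪{0}={0}
  n10('ccd'): parent n9 fail=1; on 'd' 1 → fail=14;  out ∅∪{4}={4}
  n17('aba'): parent n16 fail=2; on 'a' 2 → fail=3;  out ∅∪{1}={1}
  n19('abd'): parent n16 fail=2; on 'd' 2→0 → fail=4;  out {6}∪∅={6}
  n7('dccc'): parent n6 fail=9; on 'c' 9→1 → fail=9;  out ∅∪{0}={0}
  n11('ccda'): parent n10 fail=14; on 'a' 14→4→0 → fail=15;  out ∅∪∅=∅
  n18('abac'): parent n17 fail=3; on 'c' 3→15→0 → fail=1;  out {5}∪{0}={0,5}
  n8('dcccd'): parent n7 fail=9; on 'd' 9 → fail=10;  out {2}∪{4}={2,4}
  n12('ccdab'): parent n11 fail=15; on 'b' 15 → fail=16;  out ∅∪∅=∅
  n13('ccdabd'): parent n12 fail=16; on 'd' 16 → fail=19;  out {3}∪{6}={3,6}

Run:
[0] read 'b'  n0⇒n2
[1] read 'b'  n2⇒n2 ·f
[2] read 'b'  n2⇒n2 ·f
[3] read 'c'  n2⇒n1 ·f  emit P0@[3:3]
[4] read 'b'  n1⇒n2 ·f
[5] read 'a'  n2⇒n3  emit P1@[4:5]
[6] read 'd'  n3⇒n4 ·f
[7] read 'c'  n4⇒n5  emit P0@[7:7]
[8] read 'd'  n5⇒n14 ·f  emit P4@[7:8]
[9] read 'b'  n14⇒n2 ·f
[10] read 'a'  n2⇒n3  emit P1@[9:10]
[11] read 'a'  n3⇒n15 ·f
[12] read 'b'  n15⇒n16
[13] read 'a'  n16⇒n17  emit P1@[12:13]
[14] read 'c'  n17⇒n18  emit P0@[14:14],P5@[11:14]
[15] read 'b'  n18⇒n2 ·f
[16] read 'b'  n2⇒n2 ·f
[17] read 'd'  n2⇒n4 ·f
[18] read 'b'  n4⇒n2 ·f
[19] read 'b'  n2⇒n2 ·f
[20] read 'b'  n2⇒n2 ·f
[21] read 'a'  n2⇒n3  emit P1@[20:21]

Result: [[3,0],[5,1],[7,0],[8,4],[10,1],[13,1],[14,0],[14,5],[21,1]]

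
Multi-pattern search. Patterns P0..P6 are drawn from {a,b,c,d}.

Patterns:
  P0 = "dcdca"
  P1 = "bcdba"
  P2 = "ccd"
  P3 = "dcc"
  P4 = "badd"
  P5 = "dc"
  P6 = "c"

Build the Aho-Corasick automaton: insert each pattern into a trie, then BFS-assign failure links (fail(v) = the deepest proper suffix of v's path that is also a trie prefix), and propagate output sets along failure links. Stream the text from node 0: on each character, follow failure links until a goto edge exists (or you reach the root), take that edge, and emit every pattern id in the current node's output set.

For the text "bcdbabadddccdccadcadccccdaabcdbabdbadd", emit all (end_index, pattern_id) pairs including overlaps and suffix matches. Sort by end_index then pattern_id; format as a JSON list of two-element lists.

Build automaton:
Trie nodes:
  0='ε' goto b→6 c→11 d→1
  1='d' goto c→2
  2='dc' goto c→14 d→3  [P5 ends]
  3='dcd' goto c→4
  4='dcdc' goto a→5
  5='dcdca' goto ·  [P0 ends]
  6='b' goto a→15 c→7
  7='bc' goto d→8
  8='bcd' goto b→9
  9='bcdb' goto a→10
  10='bcdba' goto ·  [P1 ends]
  11='c' goto c→12  [P6 ends]
  12='cc' goto d→13
  13='ccd' goto ·  [P2 ends]
  14='dcc' goto ·  [P3 ends]
  15='ba' goto d→16
  16='bad' goto d→17
  17='badd' goto ·  [P4 ends]

BFS fail/out derivation:
  n1('d'): parent n0 fail=0; on 'd' 0 → fail=0;  out ∅∪∅=∅
  n6('b'): parent n0 fail=0; on 'b' 0 → fail=0;  out ∅∪∅=∅
  n11('c'): parent n0 fail=0; on 'c' 0 → fail=0;  out {6}∪∅={6}
  n2('dc'): parent n1 fail=0; on 'c' 0 → fail=11;  out {5}∪{6}={5,6}
  n7('bc'): parent n6 fail=0; on 'c' 0 → fail=11;  out ∅∪{6}={6}
  n12('cc'): parent n11 fail=0; on 'c' 0 → fail=11;  out ∅∪{6}={6}
  n15('ba'): parent n6 fail=0; on 'a' 0 → fail=0;  out ∅∪∅=∅
  n3('dcd'): parent n2 fail=11; on 'd' 11→0 → fail=1;  out ∅∪∅=∅
  n8('bcd'): parent n7 fail=11; on 'd' 11→0 → fail=1;  out ∅∪∅=∅
  n13('ccd'): parent n12 fail=11; on 'd' 11→0 → fail=1;  out {2}∪∅={2}
  n14('dcc'): parent n2 fail=11; on 'c' 11 → fail=12;  out {3}∪{6}={3,6}
  n16('bad'): parent n15 fail=0; on 'd' 0 → fail=1;  out ∅∪∅=∅
  n4('dcdc'): parent n3 fail=1; on 'c' 1 → fail=2;  out ∅∪{5,6}={5,6}
  n9('bcdb'): parent n8 fail=1; on 'b' 1→0 → fail=6;  out ∅∪∅=∅
  n17('badd'): parent n16 fail=1; on 'd' 1→0 → fail=1;  out {4}∪∅={4}
  n5('dcdca'): parent n4 fail=2; on 'a' 2→11→0 → fail=0;  out {0}∪∅={0}
  n10('bcdba'): parent n9 fail=6; on 'a' 6 → fail=15;  out {1}∪∅={1}

Run:
[0] read 'b'  n0⇒n6
[1] read 'c'  n6⇒n7  emit P6@[1:1]
[2] read 'd'  n7⇒n8
[3] read 'b'  n8⇒n9
[4] read 'a'  n9⇒n10  emit P1@[0:4]
[5] read 'b'  n10⇒n6 (via fail)
[6] read 'a'  n6⇒n15
[7] read 'd'  n15⇒n16
[8] read 'd'  n16⇒n17  emit P4@[5:8]
[9] read 'd'  n17⇒n1 (via fail)
[10] read 'c'  n1⇒n2  emit P5@[9:10],P6@[10:10]
[11] read 'c'  n2⇒n14  emit P3@[9:11],P6@[11:11]
[12] read 'd'  n14⇒n13 (via fail)  emit P2@[10:12]
[13] read 'c'  n13⇒n2 (via fail)  emit P5@[12:13],P6@[13:13]
[14] read 'c'  n2⇒n14  emit P3@[12:14],P6@[14:14]
[15] read 'a'  n14⇒n0 (via fail)
[16] read 'd'  n0⇒n1
[17] read 'c'  n1⇒n2  emit P5@[16:17],P6@[17:17]
[18] read 'a'  n2⇒n0 (via fail)
[19] read 'd'  n0⇒n1
[20] read 'c'  n1⇒n2  emit P5@[19:20],P6@[20:20]
[21] read 'c'  n2⇒n14  emit P3@[19:21],P6@[21:21]
[22] read 'c'  n14⇒n12 (via fail)  emit P6@[22:22]
[23] read 'c'  n12⇒n12 (via fail)  emit P6@[23:23]
[24] read 'd'  n12⇒n13  emit P2@[22:24]
[25] read 'a'  n13⇒n0 (via fail)
[26] read 'a'  n0⇒n0
[27] read 'b'  n0⇒n6
[28] read 'c'  n6⇒n7  emit P6@[28:28]
[29] read 'd'  n7⇒n8
[30] read 'b'  n8⇒n9
[31] read 'a'  n9⇒n10  emit P1@[27:31]
[32] read 'b'  n10⇒n6 (via fail)
[33] read 'd'  n6⇒n1 (via fail)
[34] read 'b'  n1⇒n6 (via fail)
[35] read 'a'  n6⇒n15
[36] read 'd'  n15⇒n16
[37] read 'd'  n16⇒n17  emit P4@[34:37]

Matches: [[1,6],[4,1],[8,4],[10,5],[10,6],[11,3],[11,6],[12,2],[13,5],[13,6],[14,3],[14,6],[17,5],[17,6],[20,5],[20,6],[21,3],[21,6],[22,6],[23,6],[24,2],[28,6],[31,1],[37,4]]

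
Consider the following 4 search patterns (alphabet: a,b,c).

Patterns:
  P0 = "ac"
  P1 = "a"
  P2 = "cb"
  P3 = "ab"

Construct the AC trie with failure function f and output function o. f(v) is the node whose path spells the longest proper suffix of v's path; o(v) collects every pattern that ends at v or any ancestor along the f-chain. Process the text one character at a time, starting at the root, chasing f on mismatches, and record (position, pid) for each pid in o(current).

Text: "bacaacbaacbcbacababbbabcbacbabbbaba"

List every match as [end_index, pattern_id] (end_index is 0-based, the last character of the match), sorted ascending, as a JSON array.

Build automaton:
Trie (insert patterns):
  0='ε' goto a→1 c→3
  1='a' goto b→5 c→2  ←P1
  2='ac' goto ·  ←P0
  3='c' goto b→4
  4='cb' goto ·  ←P2
  5='ab' goto ·  ←P3

BFS fail/out derivation:
  n1('a'): parent n0 fail=0; on 'a' 0 → fail=0;  out {1}∪∅={1}
  n3('c'): parent n0 fail=0; on 'c' 0 → fail=0;  out ∅∪∅=∅
  n2('ac'): parent n1 fail=0; on 'c' 0 → fail=3;  out {0}∪∅={0}
  n4('cb'): parent n3 fail=0; on 'b' 0 → fail=0;  out {2}∪∅={2}
  n5('ab'): parent n1 fail=0; on 'b' 0 → fail=0;  out {3}∪∅={3}

Text stream:
pos 0 'b': at 0
pos 1 'a': at 1  ** P1@[1:1]
pos 2 'c': at 2  ** P0@[1:2]
pos 3 'a': at 1 (via fail)  ** P1@[3:3]
pos 4 'a': at 1 (via fail)  ** P1@[4:4]
pos 5 'c': at 2  ** P0@[4:5]
pos 6 'b': at 4 (via fail)  ** P2@[5:6]
pos 7 'a': at 1 (via fail)  ** P1@[7:7]
pos 8 'a': at 1 (via fail)  ** P1@[8:8]
pos 9 'c': at 2  ** P0@[8:9]
pos 10 'b': at 4 (via fail)  ** P2@[9:10]
pos 11 'c': at 3 (via fail)
pos 12 'b': at 4  ** P2@[11:12]
pos 13 'a': at 1 (via fail)  ** P1@[13:13]
pos 14 'c': at 2  ** P0@[13:14]
pos 15 'a': at 1 (via fail)  ** P1@[15:15]
pos 16 'b': at 5  ** P3@[15:16]
pos 17 'a': at 1 (via fail)  ** P1@[17:17]
pos 18 'b': at 5  ** P3@[17:18]
pos 19 'b': at 0 (via fail)
pos 20 'b': at 0
pos 21 'a': at 1  ** P1@[21:21]
pos 22 'b': at 5  ** P3@[21:22]
pos 23 'c': at 3 (via fail)
pos 24 'b': at 4  ** P2@[23:24]
pos 25 'a': at 1 (via fail)  ** P1@[25:25]
pos 26 'c': at 2  ** P0@[25:26]
pos 27 'b': at 4 (via fail)  ** P2@[26:27]
pos 28 'a': at 1 (via fail)  ** P1@[28:28]
pos 29 'b': at 5  ** P3@[28:29]
pos 30 'b': at 0 (via fail)
pos 31 'b': at 0
pos 32 'a': at 1  ** P1@[32:32]
pos 33 'b': at 5  ** P3@[32:33]
pos 34 'a': at 1 (via fail)  ** P1@[34:34]

Result: [[1,1],[2,0],[3,1],[4,1],[5,0],[6,2],[7,1],[8,1],[9,0],[10,2],[12,2],[13,1],[14,0],[15,1],[16,3],[17,1],[18,3],[21,1],[22,3],[24,2],[25,1],[26,0],[27,2],[28,1],[29,3],[32,1],[33,3],[34,1]]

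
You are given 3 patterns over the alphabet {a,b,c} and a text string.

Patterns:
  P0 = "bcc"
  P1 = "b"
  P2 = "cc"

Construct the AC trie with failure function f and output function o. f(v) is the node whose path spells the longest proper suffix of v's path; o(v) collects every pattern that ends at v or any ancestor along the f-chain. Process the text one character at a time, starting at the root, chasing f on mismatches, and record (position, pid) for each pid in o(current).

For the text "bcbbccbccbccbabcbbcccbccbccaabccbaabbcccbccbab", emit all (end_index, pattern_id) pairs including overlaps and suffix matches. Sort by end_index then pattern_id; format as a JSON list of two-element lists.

Build automaton:
Trie nodes:
  0='ε' goto b→1 c→4
  1='b' goto c→2  ←P1
  2='bc' goto c→3
  3='bcc' goto ·  ←P0
  4='c' goto c→5
  5='cc' goto ·  ←P2

BFS fail/out derivation:
  n1('b'): parent n0 fail=0; on 'b' 0 → fail=0;  out {1}∪∅={1}
  n4('c'): parent n0 fail=0; on 'c' 0 → fail=0;  out ∅∪∅=∅
  n2('bc'): parent n1 fail=0; on 'c' 0 → fail=4;  out ∅∪∅=∅
  n5('cc'): parent n4 fail=0; on 'c' 0 → fail=4;  out {2}∪∅={2}
  n3('bcc'): parent n2 fail=4; on 'c' 4 → fail=5;  out {0}∪{2}={0,2}

Scan:
[0] read 'b'  n0⇒n1  ** P1@[0:0]
[1] read 'c'  n1⇒n2
[2] read 'b'  n2⇒n1 (fail-walked)  ** P1@[2:2]
[3] read 'b'  n1⇒n1 (fail-walked)  ** P1@[3:3]
[4] read 'c'  n1⇒n2
[5] read 'c'  n2⇒n3  ** P0@[3:5],P2@[4:5]
[6] read 'b'  n3⇒n1 (fail-walked)  ** P1@[6:6]
[7] read 'c'  n1⇒n2
[8] read 'c'  n2⇒n3  ** P0@[6:8],P2@[7:8]
[9] read 'b'  n3⇒n1 (fail-walked)  ** P1@[9:9]
[10] read 'c'  n1⇒n2
[11] read 'c'  n2⇒n3  ** P0@[9:11],P2@[10:11]
[12] read 'b'  n3⇒n1 (fail-walked)  ** P1@[12:12]
[13] read 'a'  n1⇒n0 (fail-walked)
[14] read 'b'  n0⇒n1  ** P1@[14:14]
[15] read 'c'  n1⇒n2
[16] read 'b'  n2⇒n1 (fail-walked)  ** P1@[16:16]
[17] read 'b'  n1⇒n1 (fail-walked)  ** P1@[17:17]
[18] read 'c'  n1⇒n2
[19] read 'c'  n2⇒n3  ** P0@[17:19],P2@[18:19]
[20] read 'c'  n3⇒n5 (fail-walked)  ** P2@[19:20]
[21] read 'b'  n5⇒n1 (fail-walked)  ** P1@[21:21]
[22] read 'c'  n1⇒n2
[23] read 'c'  n2⇒n3  ** P0@[21:23],P2@[22:23]
[24] read 'b'  n3⇒n1 (fail-walked)  ** P1@[24:24]
[25] read 'c'  n1⇒n2
[26] read 'c'  n2⇒n3  ** P0@[24:26],P2@[25:26]
[27] read 'a'  n3⇒n0 (fail-walked)
[28] read 'a'  n0⇒n0
[29] read 'b'  n0⇒n1  ** P1@[29:29]
[30] read 'c'  n1⇒n2
[31] read 'c'  n2⇒n3  ** P0@[29:31],P2@[30:31]
[32] read 'b'  n3⇒n1 (fail-walked)  ** P1@[32:32]
[33] read 'a'  n1⇒n0 (fail-walked)
[34] read 'a'  n0⇒n0
[35] read 'b'  n0⇒n1  ** P1@[35:35]
[36] read 'b'  n1⇒n1 (fail-walked)  ** P1@[36:36]
[37] read 'c'  n1⇒n2
[38] read 'c'  n2⇒n3  ** P0@[36:38],P2@[37:38]
[39] read 'c'  n3⇒n5 (fail-walked)  ** P2@[38:39]
[40] read 'b'  n5⇒n1 (fail-walked)  ** P1@[40:40]
[41] read 'c'  n1⇒n2
[42] read 'c'  n2⇒n3  ** P0@[40:42],P2@[41:42]
[43] read 'b'  n3⇒n1 (fail-walked)  ** P1@[43:43]
[44] read 'a'  n1⇒n0 (fail-walked)
[45] read 'b'  n0⇒n1  ** P1@[45:45]

All matches (sorted): [[0,1],[2,1],[3,1],[5,0],[5,2],[6,1],[8,0],[8,2],[9,1],[11,0],[11,2],[12,1],[14,1],[16,1],[17,1],[19,0],[19,2],[20,2],[21,1],[23,0],[23,2],[24,1],[26,0],[26,2],[29,1],[31,0],[31,2],[32,1],[35,1],[36,1],[38,0],[38,2],[39,2],[40,1],[42,0],[42,2],[43,1],[45,1]]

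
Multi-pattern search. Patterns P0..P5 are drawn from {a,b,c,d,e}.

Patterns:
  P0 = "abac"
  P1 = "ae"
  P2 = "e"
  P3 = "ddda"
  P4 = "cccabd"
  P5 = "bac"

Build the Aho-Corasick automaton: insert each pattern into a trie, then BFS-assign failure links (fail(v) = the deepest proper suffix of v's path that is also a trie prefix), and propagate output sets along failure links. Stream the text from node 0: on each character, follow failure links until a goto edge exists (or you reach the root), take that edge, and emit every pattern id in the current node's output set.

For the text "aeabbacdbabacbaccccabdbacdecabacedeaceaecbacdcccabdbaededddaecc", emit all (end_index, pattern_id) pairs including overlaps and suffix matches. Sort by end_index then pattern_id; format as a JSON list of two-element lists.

Build:
Trie (insert patterns):
  0='ε' goto a→1 b→17 c→11 d→7 e→6
  1='a' goto b→2 e→5
  2='ab' goto a→3
  3='aba' goto c→4
  4='abac' goto ·  ←P0
  5='ae' goto ·  ←P1
  6='e' goto ·  ←P2
  7='d' goto d→8
  8='dd' goto d→9
  9='ddd' goto a→10
  10='ddda' goto ·  ←P3
  11='c' goto c→12
  12='cc' goto c→13
  13='ccc' goto a→14
  14='ccca' goto b→15
  15='cccab' goto d→16
  16='cccabd' goto ·  ←P4
  17='b' goto a→18
  18='ba' goto c→19
  19='bac' goto ·  ←P5

Failure links (BFS by depth):
  n1('a'): parent n0 fail=0; on 'a' 0 → fail=0;  out ∅∪∅=∅
  n6('e'): parent n0 fail=0; on 'e' 0 → fail=0;  out {2}∪∅={2}
  n7('d'): parent n0 fail=0; on 'd' 0 → fail=0;  out ∅∪∅=∅
  n11('c'): parent n0 fail=0; on 'c' 0 → fail=0;  out ∅∪∅=∅
  n17('b'): parent n0 fail=0; on 'b' 0 → fail=0;  out ∅∪∅=∅
  n2('ab'): parent n1 fail=0; on 'b' 0 → fail=17;  out ∅∪∅=∅
  n5('ae'): parent n1 fail=0; on 'e' 0 → fail=6;  out {1}∪{2}={1,2}
  n8('dd'): parent n7 fail=0; on 'd' 0 → fail=7;  out ∅∪∅=∅
  n12('cc'): parent n11 fail=0; on 'c' 0 → fail=11;  out ∅∪∅=∅
  n18('ba'): parent n17 fail=0; on 'a' 0 → fail=1;  out ∅∪∅=∅
  n3('aba'): parent n2 fail=17; on 'a' 17 → fail=18;  out ∅∪∅=∅
  n9('ddd'): parent n8 fail=7; on 'd' 7 → fail=8;  out ∅∪∅=∅
  n13('ccc'): parent n12 fail=11; on 'c' 11 → fail=12;  out ∅∪∅=∅
  n19('bac'): parent n18 fail=1; on 'c' 1→0 → fail=11;  out {5}∪∅={5}
  n4('abac'): parent n3 fail=18; on 'c' 18 → fail=19;  out {0}∪{5}={0,5}
  n10('ddda'): parent n9 fail=8; on 'a' 8→7→0 → fail=1;  out {3}∪∅={3}
  n14('ccca'): parent n13 fail=12; on 'a' 12→11→0 → fail=1;  out ∅∪∅=∅
  n15('cccab'): parent n14 fail=1; on 'b' 1 → fail=2;  out ∅∪∅=∅
  n16('cccabd'): parent n15 fail=2; on 'd' 2→17→0 → fail=7;  out {4}∪∅={4}

Scan:
i=0 'a': node 0→1
i=1 'e': node 1→5  → match P1@[0:1],P2@[1:1]
i=2 'a': node 5→1 ·f
i=3 'b': node 1→2
i=4 'b': node 2→17 ·f
i=5 'a': node 17→18
i=6 'c': node 18→19  → match P5@[4:6]
i=7 'd': node 19→7 ·f
i=8 'b': node 7→17 ·f
i=9 'a': node 17→18
i=10 'b': node 18→2 ·f
i=11 'a': node 2→3
i=12 'c': node 3→4  → match P0@[9:12],P5@[10:12]
i=13 'b': node 4→17 ·f
i=14 'a': node 17→18
i=15 'c': node 18→19  → match P5@[13:15]
i=16 'c': node 19→12 ·f
i=17 'c': node 12→13
i=18 'c': node 13→13 ·f
i=19 'a': node 13→14
i=20 'b': node 14→15
i=21 'd': node 15→16  → match P4@[16:21]
i=22 'b': node 16→17 ·f
i=23 'a': node 17→18
i=24 'c': node 18→19  → match P5@[22:24]
i=25 'd': node 19→7 ·f
i=26 'e': node 7→6 ·f  → match P2@[26:26]
i=27 'c': node 6→11 ·f
i=28 'a': node 11→1 ·f
i=29 'b': node 1→2
i=30 'a': node 2→3
i=31 'c': node 3→4  → match P0@[28:31],P5@[29:31]
i=32 'e': node 4→6 ·f  → match P2@[32:32]
i=33 'd': node 6→7 ·f
i=34 'e': node 7→6 ·f  → match P2@[34:34]
i=35 'a': node 6→1 ·f
i=36 'c': node 1→11 ·f
i=37 'e': node 11→6 ·f  → match P2@[37:37]
i=38 'a': node 6→1 ·f
i=39 'e': node 1→5  → match P1@[38:39],P2@[39:39]
i=40 'c': node 5→11 ·f
i=41 'b': node 11→17 ·f
i=42 'a': node 17→18
i=43 'c': node 18→19  → match P5@[41:43]
i=44 'd': node 19→7 ·f
i=45 'c': node 7→11 ·f
i=46 'c': node 11→12
i=47 'c': node 12→13
i=48 'a': node 13→14
i=49 'b': node 14→15
i=50 'd': node 15→16  → match P4@[45:50]
i=51 'b': node 16→17 ·f
i=52 'a': node 17→18
i=53 'e': node 18→5 ·f  → match P1@[52:53],P2@[53:53]
i=54 'd': node 5→7 ·f
i=55 'e': node 7→6 ·f  → match P2@[55:55]
i=56 'd': node 6→7 ·f
i=57 'd': node 7→8
i=58 'd': node 8→9
i=59 'a': node 9→10  → match P3@[56:59]
i=60 'e': node 10→5 ·f  → match P1@[59:60],P2@[60:60]
i=61 'c': node 5→11 ·f
i=62 'c': node 11→12

Matches: [[1,1],[1,2],[6,5],[12,0],[12,5],[15,5],[21,4],[24,5],[26,2],[31,0],[31,5],[32,2],[34,2],[37,2],[39,1],[39,2],[43,5],[50,4],[53,1],[53,2],[55,2],[59,3],[60,1],[60,2]]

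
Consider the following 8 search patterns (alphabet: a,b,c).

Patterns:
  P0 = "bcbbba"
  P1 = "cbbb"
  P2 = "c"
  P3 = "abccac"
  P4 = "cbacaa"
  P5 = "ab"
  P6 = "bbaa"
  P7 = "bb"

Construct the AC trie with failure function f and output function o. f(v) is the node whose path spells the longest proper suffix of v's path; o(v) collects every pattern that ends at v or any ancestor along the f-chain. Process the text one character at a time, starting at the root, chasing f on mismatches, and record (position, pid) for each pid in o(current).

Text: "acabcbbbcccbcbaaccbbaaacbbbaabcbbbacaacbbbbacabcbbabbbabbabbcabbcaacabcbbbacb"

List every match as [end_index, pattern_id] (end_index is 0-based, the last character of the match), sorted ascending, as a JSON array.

Construct AC machine:
Trie nodes:
  0='ε' goto a→11 b→1 c→7
  1='b' goto b→21 c→2
  2='bc' goto b→3
  3='bcb' goto b→4
  4='bcbb' goto b→5
  5='bcbbb' goto a→6
  6='bcbbba' goto ·  ←P0
  7='c' goto b→8  ←P2
  8='cb' goto a→17 b→9
  9='cbb' goto b→10
  10='cbbb' goto ·  ←P1
  11='a' goto b→12
  12='ab' goto c→13  ←P5
  13='abc' goto c→14
  14='abcc' goto a→15
  15='abcca' goto c→16
  16='abccac' goto ·  ←P3
  17='cba' goto c→18
  18='cbac' goto a→19
  19='cbaca' goto a→20
  20='cbacaa' goto ·  ←P4
  21='bb' goto a→22  ←P7
  22='bba' goto a→23
  23='bbaa' goto ·  ←P6

BFS fail/out derivation:
  n1('b'): parent n0 fail=0; on 'b' 0 → fail=0;  out ∅∪∅=∅
  n7('c'): parent n0 fail=0; on 'c' 0 → fail=0;  out {2}∪∅={2}
  n11('a'): parent n0 fail=0; on 'a' 0 → fail=0;  out ∅∪∅=∅
  n2('bc'): parent n1 fail=0; on 'c' 0 → fail=7;  out ∅∪{2}={2}
  n8('cb'): parent n7 fail=0; on 'b' 0 → fail=1;  out ∅∪∅=∅
  n12('ab'): parent n11 fail=0; on 'b' 0 → fail=1;  out {5}∪∅={5}
  n21('bb'): parent n1 fail=0; on 'b' 0 → fail=1;  out {7}∪∅={7}
  n3('bcb'): parent n2 fail=7; on 'b' 7 → fail=8;  out ∅∪∅=∅
  n9('cbb'): parent n8 fail=1; on 'b' 1 → fail=21;  out ∅∪{7}={7}
  n13('abc'): parent n12 fail=1; on 'c' 1 → fail=2;  out ∅∪{2}={2}
  n17('cba'): parent n8 fail=1; on 'a' 1→0 → fail=11;  out ∅∪∅=∅
  n22('bba'): parent n21 fail=1; on 'a' 1→0 → fail=11;  out ∅∪∅=∅
  n4('bcbb'): parent n3 fail=8; on 'b' 8 → fail=9;  out ∅∪{7}={7}
  n10('cbbb'): parent n9 fail=21; on 'b' 21→1 → fail=21;  out {1}∪{7}={1,7}
  n14('abcc'): parent n13 fail=2; on 'c' 2→7→0 → fail=7;  out ∅∪{2}={2}
  n18('cbac'): parent n17 fail=11; on 'c' 11→0 → fail=7;  out ∅∪{2}={2}
  n23('bbaa'): parent n22 fail=11; on 'a' 11→0 → fail=11;  out {6}∪∅={6}
  n5('bcbbb'): parent n4 fail=9; on 'b' 9 → fail=10;  out ∅∪{1,7}={1,7}
  n15('abcca'): parent n14 fail=7; on 'a' 7→0 → fail=11;  out ∅∪∅=∅
  n19('cbaca'): parent n18 fail=7; on 'a' 7→0 → fail=11;  out ∅∪∅=∅
  n6('bcbbba'): parent n5 fail=10; on 'a' 10→21 → fail=22;  out {0}∪∅={0}
  n16('abccac'): parent n15 fail=11; on 'c' 11→0 → fail=7;  out {3}∪{2}={2,3}
  n20('cbacaa'): parent n19 fail=11; on 'a' 11→0 → fail=11;  out {4}∪∅={4}

Text stream:
i=0 'a': node 0→11
i=1 'c': node 11→7 (fail-walked)  ** P2@[1:1]
i=2 'a': node 7→11 (fail-walked)
i=3 'b': node 11→12  ** P5@[2:3]
i=4 'c': node 12→13  ** P2@[4:4]
i=5 'b': node 13→3 (fail-walked)
i=6 'b': node 3→4  ** P7@[5:6]
i=7 'b': node 4→5  ** P1@[4:7],P7@[6:7]
i=8 'c': node 5→2 (fail-walked)  ** P2@[8:8]
i=9 'c': node 2→7 (fail-walked)  ** P2@[9:9]
i=10 'c': node 7→7 (fail-walked)  ** P2@[10:10]
i=11 'b': node 7→8
i=12 'c': node 8→2 (fail-walked)  ** P2@[12:12]
i=13 'b': node 2→3
i=14 'a': node 3→17 (fail-walked)
i=15 'a': node 17→11 (fail-walked)
i=16 'c': node 11→7 (fail-walked)  ** P2@[16:16]
i=17 'c': node 7→7 (fail-walked)  ** P2@[17:17]
i=18 'b': node 7→8
i=19 'b': node 8→9  ** P7@[18:19]
i=20 'a': node 9→22 (fail-walked)
i=21 'a': node 22→23  ** P6@[18:21]
i=22 'a': node 23→11 (fail-walked)
i=23 'c': node 11→7 (fail-walked)  ** P2@[23:23]
i=24 'b': node 7→8
i=25 'b': node 8→9  ** P7@[24:25]
i=26 'b': node 9→10  ** P1@[23:26],P7@[25:26]
i=27 'a': node 10→22 (fail-walked)
i=28 'a': node 22→23  ** P6@[25:28]
i=29 'b': node 23→12 (fail-walked)  ** P5@[28:29]
i=30 'c': node 12→13  ** P2@[30:30]
i=31 'b': node 13→3 (fail-walked)
i=32 'b': node 3→4  ** P7@[31:32]
i=33 'b': node 4→5  ** P1@[30:33],P7@[32:33]
i=34 'a': node 5→6  ** P0@[29:34]
i=35 'c': node 6→7 (fail-walked)  ** P2@[35:35]
i=36 'a': node 7→11 (fail-walked)
i=37 'a': node 11→11 (fail-walked)
i=38 'c': node 11→7 (fail-walked)  ** P2@[38:38]
i=39 'b': node 7→8
i=40 'b': node 8→9  ** P7@[39:40]
i=41 'b': node 9→10  ** P1@[38:41],P7@[40:41]
i=42 'b': node 10→21 (fail-walked)  ** P7@[41:42]
i=43 'a': node 21→22
i=44 'c': node 22→7 (fail-walked)  ** P2@[44:44]
i=45 'a': node 7→11 (fail-walked)
i=46 'b': node 11→12  ** P5@[45:46]
i=47 'c': node 12→13  ** P2@[47:47]
i=48 'b': node 13→3 (fail-walked)
i=49 'b': node 3→4  ** P7@[48:49]
i=50 'a': node 4→22 (fail-walked)
i=51 'b': node 22→12 (fail-walked)  ** P5@[50:51]
i=52 'b': node 12→21 (fail-walked)  ** P7@[51:52]
i=53 'b': node 21→21 (fail-walked)  ** P7@[52:53]
i=54 'a': node 21→22
i=55 'b': node 22→12 (fail-walked)  ** P5@[54:55]
i=56 'b': node 12→21 (fail-walked)  ** P7@[55:56]
i=57 'a': node 21→22
i=58 'b': node 22→12 (fail-walked)  ** P5@[57:58]
i=59 'b': node 12→21 (fail-walked)  ** P7@[58:59]
i=60 'c': node 21→2 (fail-walked)  ** P2@[60:60]
i=61 'a': node 2→11 (fail-walked)
i=62 'b': node 11→12  ** P5@[61:62]
i=63 'b': node 12→21 (fail-walked)  ** P7@[62:63]
i=64 'c': node 21→2 (fail-walked)  ** P2@[64:64]
i=65 'a': node 2→11 (fail-walked)
i=66 'a': node 11→11 (fail-walked)
i=67 'c': node 11→7 (fail-walked)  ** P2@[67:67]
i=68 'a': node 7→11 (fail-walked)
i=69 'b': node 11→12  ** P5@[68:69]
i=70 'c': node 12→13  ** P2@[70:70]
i=71 'b': node 13→3 (fail-walked)
i=72 'b': node 3→4  ** P7@[71:72]
i=73 'b': node 4→5  ** P1@[70:73],P7@[72:73]
i=74 'a': node 5→6  ** P0@[69:74]
i=75 'c': node 6→7 (fail-walked)  ** P2@[75:75]
i=76 'b': node 7→8

Matches: [[1,2],[3,5],[4,2],[6,7],[7,1],[7,7],[8,2],[9,2],[10,2],[12,2],[16,2],[17,2],[19,7],[21,6],[23,2],[25,7],[26,1],[26,7],[28,6],[29,5],[30,2],[32,7],[33,1],[33,7],[34,0],[35,2],[38,2],[40,7],[41,1],[41,7],[42,7],[44,2],[46,5],[47,2],[49,7],[51,5],[52,7],[53,7],[55,5],[56,7],[58,5],[59,7],[60,2],[62,5],[63,7],[64,2],[67,2],[69,5],[70,2],[72,7],[73,1],[73,7],[74,0],[75,2]]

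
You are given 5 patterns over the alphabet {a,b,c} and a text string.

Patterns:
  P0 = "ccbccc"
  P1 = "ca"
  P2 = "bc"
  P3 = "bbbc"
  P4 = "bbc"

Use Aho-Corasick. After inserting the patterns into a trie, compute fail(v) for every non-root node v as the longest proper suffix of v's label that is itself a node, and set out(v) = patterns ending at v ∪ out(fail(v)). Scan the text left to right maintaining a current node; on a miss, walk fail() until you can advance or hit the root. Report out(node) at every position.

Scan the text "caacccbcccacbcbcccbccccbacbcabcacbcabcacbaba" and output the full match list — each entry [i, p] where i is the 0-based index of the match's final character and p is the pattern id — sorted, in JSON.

Build automaton:
Trie nodes:
  n0 'ε': b→8 c→1
  n1 'c': a→7 c→2
  n2 'cc': b→3
  n3 'ccb': c→4
  n4 'ccbc': c→5
  n5 'ccbcc': c→6
  n6 'ccbccc': ·  [P0 ends]
  n7 'ca': ·  [P1 ends]
  n8 'b': b→10 c→9
  n9 'bc': ·  [P2 ends]
  n10 'bb': b→11 c→13
  n11 'bbb': c→12
  n12 'bbbc': ·  [P3 ends]
  n13 'bbc': ·  [P4 ends]

Failure links (BFS by depth):
  fail(1) 'c': from fail(0)=0 chase 'c': 0 ⇒ 0;  out=∅∪out(0)=∅
  fail(8) 'b': from fail(0)=0 chase 'b': 0 ⇒ 0;  out=∅∪out(0)=∅
  fail(2) 'cc': from fail(1)=0 chase 'c': 0 ⇒ 1;  out=∅∪out(1)=∅
  fail(7) 'ca': from fail(1)=0 chase 'a': 0 ⇒ 0;  out={1}∪out(0)={1}
  fail(9) 'bc': from fail(8)=0 chase 'c': 0 ⇒ 1;  out={2}∪out(1)={2}
  fail(10) 'bb': from fail(8)=0 chase 'b': 0 ⇒ 8;  out=∅∪out(8)=∅
  fail(3) 'ccb': from fail(2)=1 chase 'b': 1→0 ⇒ 8;  out=∅∪out(8)=∅
  fail(11) 'bbb': from fail(10)=8 chase 'b': 8 ⇒ 10;  out=∅∪out(10)=∅
  fail(13) 'bbc': from fail(10)=8 chase 'c': 8 ⇒ 9;  out={4}∪out(9)={2,4}
  fail(4) 'ccbc': from fail(3)=8 chase 'c': 8 ⇒ 9;  out=∅∪out(9)={2}
  fail(12) 'bbbc': from fail(11)=10 chase 'c': 10 ⇒ 13;  out={3}∪out(13)={2,3,4}
  fail(5) 'ccbcc': from fail(4)=9 chase 'c': 9→1 ⇒ 2;  out=∅∪out(2)=∅
  fail(6) 'ccbccc': from fail(5)=2 chase 'c': 2→1 ⇒ 2;  out={0}∪out(2)={0}

Scan:
i=0 'c': node 0→1
i=1 'a': node 1→7  → match P1@[0:1]
i=2 'a': node 7→0 (via fail)
i=3 'c': node 0→1
i=4 'c': node 1→2
i=5 'c': node 2→2 (via fail)
i=6 'b': node 2→3
i=7 'c': node 3→4  → match P2@[6:7]
i=8 'c': node 4→5
i=9 'c': node 5→6  → match P0@[4:9]
i=10 'a': node 6→7 (via fail)  → match P1@[9:10]
i=11 'c': node 7→1 (via fail)
i=12 'b': node 1→8 (via fail)
i=13 'c': node 8→9  → match P2@[12:13]
i=14 'b': node 9→8 (via fail)
i=15 'c': node 8→9  → match P2@[14:15]
i=16 'c': node 9→2 (via fail)
i=17 'c': node 2→2 (via fail)
i=18 'b': node 2→3
i=19 'c': node 3→4  → match P2@[18:19]
i=20 'c': node 4→5
i=21 'c': node 5→6  → match P0@[16:21]
i=22 'c': node 6→2 (via fail)
i=23 'b': node 2→3
i=24 'a': node 3→0 (via fail)
i=25 'c': node 0→1
i=26 'b': node 1→8 (via fail)
i=27 'c': node 8→9  → match P2@[26:27]
i=28 'a': node 9→7 (via fail)  → match P1@[27:28]
i=29 'b': node 7→8 (via fail)
i=30 'c': node 8→9  → match P2@[29:30]
i=31 'a': node 9→7 (via fail)  → match P1@[30:31]
i=32 'c': node 7→1 (via fail)
i=33 'b': node 1→8 (via fail)
i=34 'c': node 8→9  → match P2@[33:34]
i=35 'a': node 9→7 (via fail)  → match P1@[34:35]
i=36 'b': node 7→8 (via fail)
i=37 'c': node 8→9  → match P2@[36:37]
i=38 'a': node 9→7 (via fail)  → match P1@[37:38]
i=39 'c': node 7→1 (via fail)
i=40 'b': node 1→8 (via fail)
i=41 'a': node 8→0 (via fail)
i=42 'b': node 0→8
i=43 'a': node 8→0 (via fail)

Result: [[1,1],[7,2],[9,0],[10,1],[13,2],[15,2],[19,2],[21,0],[27,2],[28,1],[30,2],[31,1],[34,2],[35,1],[37,2],[38,1]]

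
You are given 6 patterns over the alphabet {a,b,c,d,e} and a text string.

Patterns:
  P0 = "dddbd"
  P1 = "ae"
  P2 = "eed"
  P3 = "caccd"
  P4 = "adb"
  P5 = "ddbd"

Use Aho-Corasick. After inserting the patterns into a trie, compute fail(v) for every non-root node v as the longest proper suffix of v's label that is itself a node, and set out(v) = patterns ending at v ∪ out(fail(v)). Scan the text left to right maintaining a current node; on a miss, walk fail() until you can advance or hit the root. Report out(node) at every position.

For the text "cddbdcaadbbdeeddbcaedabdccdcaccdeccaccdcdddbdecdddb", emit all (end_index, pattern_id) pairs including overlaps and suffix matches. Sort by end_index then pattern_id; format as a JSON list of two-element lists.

Build:
Trie (insert patterns):
  0='ε' goto a→6 c→11 d→1 e→8
  1='d' goto d→2
  2='dd' goto b→18 d→3
  3='ddd' goto b→4
  4='dddb' goto d→5
  5='dddbd' goto ·  ←P0
  6='a' goto d→16 e→7
  7='ae' goto ·  ←P1
  8='e' goto e→9
  9='ee' goto d→10
  10='eed' goto ·  ←P2
  11='c' goto a→12
  12='ca' goto c→13
  13='cac' goto c→14
  14='cacc' goto d→15
  15='caccd' goto ·  ←P3
  16='ad' goto b→17
  17='adb' goto ·  ←P4
  18='ddb' goto d→19
  19='ddbd' goto ·  ←P5

BFS fail/out derivation:
  fail(1) 'd': from fail(0)=0 chase 'd': 0 ⇒ 0;  out=∅∪out(0)=∅
  fail(6) 'a': from fail(0)=0 chase 'a': 0 ⇒ 0;  out=∅∪out(0)=∅
  fail(8) 'e': from fail(0)=0 chase 'e': 0 ⇒ 0;  out=∅∪out(0)=∅
  fail(11) 'c': from fail(0)=0 chase 'c': 0 ⇒ 0;  out=∅∪out(0)=∅
  fail(2) 'dd': from fail(1)=0 chase 'd': 0 ⇒ 1;  out=∅∪out(1)=∅
  fail(7) 'ae': from fail(6)=0 chase 'e': 0 ⇒ 8;  out={1}∪out(8)={1}
  fail(9) 'ee': from fail(8)=0 chase 'e': 0 ⇒ 8;  out=∅∪out(8)=∅
  fail(12) 'ca': from fail(11)=0 chase 'a': 0 ⇒ 6;  out=∅∪out(6)=∅
  fail(16) 'ad': from fail(6)=0 chase 'd': 0 ⇒ 1;  out=∅∪out(1)=∅
  fail(3) 'ddd': from fail(2)=1 chase 'd': 1 ⇒ 2;  out=∅∪out(2)=∅
  fail(10) 'eed': from fail(9)=8 chase 'd': 8→0 ⇒ 1;  out={2}∪out(1)={2}
  fail(13) 'cac': from fail(12)=6 chase 'c': 6→0 ⇒ 11;  out=∅∪out(11)=∅
  fail(17) 'adb': from fail(16)=1 chase 'b': 1→0 ⇒ 0;  out={4}∪out(0)={4}
  fail(18) 'ddb': from fail(2)=1 chase 'b': 1→0 ⇒ 0;  out=∅∪out(0)=∅
  fail(4) 'dddb': from fail(3)=2 chase 'b': 2 ⇒ 18;  out=∅∪out(18)=∅
  fail(14) 'cacc': from fail(13)=11 chase 'c': 11→0 ⇒ 11;  out=∅∪out(11)=∅
  fail(19) 'ddbd': from fail(18)=0 chase 'd': 0 ⇒ 1;  out={5}∪out(1)={5}
  fail(5) 'dddbd': from fail(4)=18 chase 'd': 18 ⇒ 19;  out={0}∪out(19)={0,5}
  fail(15) 'caccd': from fail(14)=11 chase 'd': 11→0 ⇒ 1;  out={3}∪out(1)={3}

Scan:
[0] read 'c'  n0⇒n11
[1] read 'd'  n11⇒n1 (fail-walked)
[2] read 'd'  n1⇒n2
[3] read 'b'  n2⇒n18
[4] read 'd'  n18⇒n19  emit P5@[1:4]
[5] read 'c'  n19⇒n11 (fail-walked)
[6] read 'a'  n11⇒n12
[7] read 'a'  n12⇒n6 (fail-walked)
[8] read 'd'  n6⇒n16
[9] read 'b'  n16⇒n17  emit P4@[7:9]
[10] read 'b'  n17⇒n0 (fail-walked)
[11] read 'd'  n0⇒n1
[12] read 'e'  n1⇒n8 (fail-walked)
[13] read 'e'  n8⇒n9
[14] read 'd'  n9⇒n10  emit P2@[12:14]
[15] read 'd'  n10⇒n2 (fail-walked)
[16] read 'b'  n2⇒n18
[17] read 'c'  n18⇒n11 (fail-walked)
[18] read 'a'  n11⇒n12
[19] read 'e'  n12⇒n7 (fail-walked)  emit P1@[18:19]
[20] read 'd'  n7⇒n1 (fail-walked)
[21] read 'a'  n1⇒n6 (fail-walked)
[22] read 'b'  n6⇒n0 (fail-walked)
[23] read 'd'  n0⇒n1
[24] read 'c'  n1⇒n11 (fail-walked)
[25] read 'c'  n11⇒n11 (fail-walked)
[26] read 'd'  n11⇒n1 (fail-walked)
[27] read 'c'  n1⇒n11 (fail-walked)
[28] read 'a'  n11⇒n12
[29] read 'c'  n12⇒n13
[30] read 'c'  n13⇒n14
[31] read 'd'  n14⇒n15  emit P3@[27:31]
[32] read 'e'  n15⇒n8 (fail-walked)
[33] read 'c'  n8⇒n11 (fail-walked)
[34] read 'c'  n11⇒n11 (fail-walked)
[35] read 'a'  n11⇒n12
[36] read 'c'  n12⇒n13
[37] read 'c'  n13⇒n14
[38] read 'd'  n14⇒n15  emit P3@[34:38]
[39] read 'c'  n15⇒n11 (fail-walked)
[40] read 'd'  n11⇒n1 (fail-walked)
[41] read 'd'  n1⇒n2
[42] read 'd'  n2⇒n3
[43] read 'b'  n3⇒n4
[44] read 'd'  n4⇒n5  emit P0@[40:44],P5@[41:44]
[45] read 'e'  n5⇒n8 (fail-walked)
[46] read 'c'  n8⇒n11 (fail-walked)
[47] read 'd'  n11⇒n1 (fail-walked)
[48] read 'd'  n1⇒n2
[49] read 'd'  n2⇒n3
[50] read 'b'  n3⇒n4

All matches (sorted): [[4,5],[9,4],[14,2],[19,1],[31,3],[38,3],[44,0],[44,5]]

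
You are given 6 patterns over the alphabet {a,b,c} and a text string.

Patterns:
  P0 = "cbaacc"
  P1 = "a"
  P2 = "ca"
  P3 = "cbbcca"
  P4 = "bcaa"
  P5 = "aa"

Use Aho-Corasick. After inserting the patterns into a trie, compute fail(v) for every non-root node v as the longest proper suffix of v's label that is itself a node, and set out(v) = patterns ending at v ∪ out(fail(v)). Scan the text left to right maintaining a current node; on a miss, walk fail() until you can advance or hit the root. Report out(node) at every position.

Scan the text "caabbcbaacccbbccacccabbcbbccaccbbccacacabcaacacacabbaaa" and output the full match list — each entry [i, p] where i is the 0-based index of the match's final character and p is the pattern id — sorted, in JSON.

Construct AC machine:
Trie nodes:
  n0 'ε': a→7 b→13 c→1
  n1 'c': a→8 b→2
  n2 'cb': a→3 b→9
  n3 'cba': a→4
  n4 'cbaa': c→5
  n5 'cbaac': c→6
  n6 'cbaacc': ·  ←P0
  n7 'a': a→17  ←P1
  n8 'ca': ·  ←P2
  n9 'cbb': c→10
  n10 'cbbc': c→11
  n11 'cbbcc': a→12
  n12 'cbbcca': ·  ←P3
  n13 'b': c→14
  n14 'bc': a→15
  n15 'bca': a→16
  n16 'bcaa': ·  ←P4
  n17 'aa': ·  ←P5

BFS fail/out derivation:
  n1('c'): parent n0 fail=0; on 'c' 0 → fail=0;  out ∅∪∅=∅
  n7('a'): parent n0 fail=0; on 'a' 0 → fail=0;  out {1}∪∅={1}
  n13('b'): parent n0 fail=0; on 'b' 0 → fail=0;  out ∅∪∅=∅
  n2('cb'): parent n1 fail=0; on 'b' 0 → fail=13;  out ∅∪∅=∅
  n8('ca'): parent n1 fail=0; on 'a' 0 → fail=7;  out {2}∪{1}={1,2}
  n14('bc'): parent n13 fail=0; on 'c' 0 → fail=1;  out ∅∪∅=∅
  n17('aa'): parent n7 fail=0; on 'a' 0 → fail=7;  out {5}∪{1}={1,5}
  n3('cba'): parent n2 fail=13; on 'a' 13→0 → fail=7;  out ∅∪{1}={1}
  n9('cbb'): parent n2 fail=13; on 'b' 13→0 → fail=13;  out ∅∪∅=∅
  n15('bca'): parent n14 fail=1; on 'a' 1 → fail=8;  out ∅∪{1,2}={1,2}
  n4('cbaa'): parent n3 fail=7; on 'a' 7 → fail=17;  out ∅∪{1,5}={1,5}
  n10('cbbc'): parent n9 fail=13; on 'c' 13 → fail=14;  out ∅∪∅=∅
  n16('bcaa'): parent n15 fail=8; on 'a' 8→7 → fail=17;  out {4}∪{1,5}={1,4,5}
  n5('cbaac'): parent n4 fail=17; on 'c' 17→7→0 → fail=1;  out ∅∪∅=∅
  n11('cbbcc'): parent n10 fail=14; on 'c' 14→1→0 → fail=1;  out ∅∪∅=∅
  n6('cbaacc'): parent n5 fail=1; on 'c' 1→0 → fail=1;  out {0}∪∅={0}
  n12('cbbcca'): parent n11 fail=1; on 'a' 1 → fail=8;  out {3}∪{1,2}={1,2,3}

Run:
i=0 'c': node 0→1
i=1 'a': node 1→8  → match P1@[1:1],P2@[0:1]
i=2 'a': node 8→17 (fail-walked)  → match P1@[2:2],P5@[1:2]
i=3 'b': node 17→13 (fail-walked)
i=4 'b': node 13→13 (fail-walked)
i=5 'c': node 13→14
i=6 'b': node 14→2 (fail-walked)
i=7 'a': node 2→3  → match P1@[7:7]
i=8 'a': node 3→4  → match P1@[8:8],P5@[7:8]
i=9 'c': node 4→5
i=10 'c': node 5→6  → match P0@[5:10]
i=11 'c': node 6→1 (fail-walked)
i=12 'b': node 1→2
i=13 'b': node 2→9
i=14 'c': node 9→10
i=15 'c': node 10→11
i=16 'a': node 11→12  → match P1@[16:16],P2@[15:16],P3@[11:16]
i=17 'c': node 12→1 (fail-walked)
i=18 'c': node 1→1 (fail-walked)
i=19 'c': node 1→1 (fail-walked)
i=20 'a': node 1→8  → match P1@[20:20],P2@[19:20]
i=21 'b': node 8→13 (fail-walked)
i=22 'b': node 13→13 (fail-walked)
i=23 'c': node 13→14
i=24 'b': node 14→2 (fail-walked)
i=25 'b': node 2→9
i=26 'c': node 9→10
i=27 'c': node 10→11
i=28 'a': node 11→12  → match P1@[28:28],P2@[27:28],P3@[23:28]
i=29 'c': node 12→1 (fail-walked)
i=30 'c': node 1→1 (fail-walked)
i=31 'b': node 1→2
i=32 'b': node 2→9
i=33 'c': node 9→10
i=34 'c': node 10→11
i=35 'a': node 11→12  → match P1@[35:35],P2@[34:35],P3@[30:35]
i=36 'c': node 12→1 (fail-walked)
i=37 'a': node 1→8  → match P1@[37:37],P2@[36:37]
i=38 'c': node 8→1 (fail-walked)
i=39 'a': node 1→8  → match P1@[39:39],P2@[38:39]
i=40 'b': node 8→13 (fail-walked)
i=41 'c': node 13→14
i=42 'a': node 14→15  → match P1@[42:42],P2@[41:42]
i=43 'a': node 15→16  → match P1@[43:43],P4@[40:43],P5@[42:43]
i=44 'c': node 16→1 (fail-walked)
i=45 'a': node 1→8  → match P1@[45:45],P2@[44:45]
i=46 'c': node 8→1 (fail-walked)
i=47 'a': node 1→8  → match P1@[47:47],P2@[46:47]
i=48 'c': node 8→1 (fail-walked)
i=49 'a': node 1→8  → match P1@[49:49],P2@[48:49]
i=50 'b': node 8→13 (fail-walked)
i=51 'b': node 13→13 (fail-walked)
i=52 'a': node 13→7 (fail-walked)  → match P1@[52:52]
i=53 'a': node 7→17  → match P1@[53:53],P5@[52:53]
i=54 'a': node 17→17 (fail-walked)  → match P1@[54:54],P5@[53:54]

All matches (sorted): [[1,1],[1,2],[2,1],[2,5],[7,1],[8,1],[8,5],[10,0],[16,1],[16,2],[16,3],[20,1],[20,2],[28,1],[28,2],[28,3],[35,1],[35,2],[35,3],[37,1],[37,2],[39,1],[39,2],[42,1],[42,2],[43,1],[43,4],[43,5],[45,1],[45,2],[47,1],[47,2],[49,1],[49,2],[52,1],[53,1],[53,5],[54,1],[54,5]]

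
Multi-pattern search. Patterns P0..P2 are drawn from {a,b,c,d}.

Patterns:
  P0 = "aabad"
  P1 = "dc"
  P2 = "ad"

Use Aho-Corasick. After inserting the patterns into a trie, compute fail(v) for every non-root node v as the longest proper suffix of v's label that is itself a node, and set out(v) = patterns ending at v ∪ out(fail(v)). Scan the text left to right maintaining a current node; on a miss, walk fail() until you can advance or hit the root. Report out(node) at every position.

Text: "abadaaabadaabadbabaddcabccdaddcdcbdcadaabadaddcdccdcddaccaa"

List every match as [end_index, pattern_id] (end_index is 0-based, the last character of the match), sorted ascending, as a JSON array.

Build automaton:
Trie (insert patterns):
  0='ε' goto a→1 d→6
  1='a' goto a→2 d→8
  2='aa' goto b→3
  3='aab' goto a→4
  4='aaba' goto d→5
  5='aabad' goto ·  ←P0
  6='d' goto c→7
  7='dc' goto ·  ←P1
  8='ad' goto ·  ←P2

BFS fail/out derivation:
  fail(1) 'a': from fail(0)=0 chase 'a': 0 ⇒ 0;  out=∅∪out(0)=∅
  fail(6) 'd': from fail(0)=0 chase 'd': 0 ⇒ 0;  out=∅∪out(0)=∅
  fail(2) 'aa': from fail(1)=0 chase 'a': 0 ⇒ 1;  out=∅∪out(1)=∅
  fail(7) 'dc': from fail(6)=0 chase 'c': 0 ⇒ 0;  out={1}∪out(0)={1}
  fail(8) 'ad': from fail(1)=0 chase 'd': 0 ⇒ 6;  out={2}∪out(6)={2}
  fail(3) 'aab': from fail(2)=1 chase 'b': 1→0 ⇒ 0;  out=∅∪out(0)=∅
  fail(4) 'aaba': from fail(3)=0 chase 'a': 0 ⇒ 1;  out=∅∪out(1)=∅
  fail(5) 'aabad': from fail(4)=1 chase 'd': 1 ⇒ 8;  out={0}∪out(8)={0,2}

Text stream:
[0] read 'a'  n0⇒n1
[1] read 'b'  n1⇒n0 ·f
[2] read 'a'  n0⇒n1
[3] read 'd'  n1⇒n8  emit P2@[2:3]
[4] read 'a'  n8⇒n1 ·f
[5] read 'a'  n1⇒n2
[6] read 'a'  n2⇒n2 ·f
[7] read 'b'  n2⇒n3
[8] read 'a'  n3⇒n4
[9] read 'd'  n4⇒n5  emit P0@[5:9],P2@[8:9]
[10] read 'a'  n5⇒n1 ·f
[11] read 'a'  n1⇒n2
[12] read 'b'  n2⇒n3
[13] read 'a'  n3⇒n4
[14] read 'd'  n4⇒n5  emit P0@[10:14],P2@[13:14]
[15] read 'b'  n5⇒n0 ·f
[16] read 'a'  n0⇒n1
[17] read 'b'  n1⇒n0 ·f
[18] read 'a'  n0⇒n1
[19] read 'd'  n1⇒n8  emit P2@[18:19]
[20] read 'd'  n8⇒n6 ·f
[21] read 'c'  n6⇒n7  emit P1@[20:21]
[22] read 'a'  n7⇒n1 ·f
[23] read 'b'  n1⇒n0 ·f
[24] read 'c'  n0⇒n0
[25] read 'c'  n0⇒n0
[26] read 'd'  n0⇒n6
[27] read 'a'  n6⇒n1 ·f
[28] read 'd'  n1⇒n8  emit P2@[27:28]
[29] read 'd'  n8⇒n6 ·f
[30] read 'c'  n6⇒n7  emit P1@[29:30]
[31] read 'd'  n7⇒n6 ·f
[32] read 'c'  n6⇒n7  emit P1@[31:32]
[33] read 'b'  n7⇒n0 ·f
[34] read 'd'  n0⇒n6
[35] read 'c'  n6⇒n7  emit P1@[34:35]
[36] read 'a'  n7⇒n1 ·f
[37] read 'd'  n1⇒n8  emit P2@[36:37]
[38] read 'a'  n8⇒n1 ·f
[39] read 'a'  n1⇒n2
[40] read 'b'  n2⇒n3
[41] read 'a'  n3⇒n4
[42] read 'd'  n4⇒n5  emit P0@[38:42],P2@[41:42]
[43] read 'a'  n5⇒n1 ·f
[44] read 'd'  n1⇒n8  emit P2@[43:44]
[45] read 'd'  n8⇒n6 ·f
[46] read 'c'  n6⇒n7  emit P1@[45:46]
[47] read 'd'  n7⇒n6 ·f
[48] read 'c'  n6⇒n7  emit P1@[47:48]
[49] read 'c'  n7⇒n0 ·f
[50] read 'd'  n0⇒n6
[51] read 'c'  n6⇒n7  emit P1@[50:51]
[52] read 'd'  n7⇒n6 ·f
[53] read 'd'  n6⇒n6 ·f
[54] read 'a'  n6⇒n1 ·f
[55] read 'c'  n1⇒n0 ·f
[56] read 'c'  n0⇒n0
[57] read 'a'  n0⇒n1
[58] read 'a'  n1⇒n2

Result: [[3,2],[9,0],[9,2],[14,0],[14,2],[19,2],[21,1],[28,2],[30,1],[32,1],[35,1],[37,2],[42,0],[42,2],[44,2],[46,1],[48,1],[51,1]]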